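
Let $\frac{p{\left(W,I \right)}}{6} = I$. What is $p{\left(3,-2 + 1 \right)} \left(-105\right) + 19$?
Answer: $649$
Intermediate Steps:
$p{\left(W,I \right)} = 6 I$
$p{\left(3,-2 + 1 \right)} \left(-105\right) + 19 = 6 \left(-2 + 1\right) \left(-105\right) + 19 = 6 \left(-1\right) \left(-105\right) + 19 = \left(-6\right) \left(-105\right) + 19 = 630 + 19 = 649$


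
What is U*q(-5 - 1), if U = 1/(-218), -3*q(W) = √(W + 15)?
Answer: 1/218 ≈ 0.0045872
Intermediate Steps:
q(W) = -√(15 + W)/3 (q(W) = -√(W + 15)/3 = -√(15 + W)/3)
U = -1/218 ≈ -0.0045872
U*q(-5 - 1) = -(-1)*√(15 + (-5 - 1))/654 = -(-1)*√(15 - 6)/654 = -(-1)*√9/654 = -(-1)*3/654 = -1/218*(-1) = 1/218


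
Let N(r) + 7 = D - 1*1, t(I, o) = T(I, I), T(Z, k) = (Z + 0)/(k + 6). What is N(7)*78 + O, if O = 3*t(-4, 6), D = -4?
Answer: -942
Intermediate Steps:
T(Z, k) = Z/(6 + k)
t(I, o) = I/(6 + I)
O = -6 (O = 3*(-4/(6 - 4)) = 3*(-4/2) = 3*(-4*1/2) = 3*(-2) = -6)
N(r) = -12 (N(r) = -7 + (-4 - 1*1) = -7 + (-4 - 1) = -7 - 5 = -12)
N(7)*78 + O = -12*78 - 6 = -936 - 6 = -942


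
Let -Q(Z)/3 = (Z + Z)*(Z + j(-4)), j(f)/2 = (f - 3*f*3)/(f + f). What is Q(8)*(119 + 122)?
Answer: 0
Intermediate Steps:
j(f) = -8 (j(f) = 2*((f - 3*f*3)/(f + f)) = 2*((f - 9*f)/((2*f))) = 2*((f - 9*f)*(1/(2*f))) = 2*((-8*f)*(1/(2*f))) = 2*(-4) = -8)
Q(Z) = -6*Z*(-8 + Z) (Q(Z) = -3*(Z + Z)*(Z - 8) = -3*2*Z*(-8 + Z) = -6*Z*(-8 + Z))
Q(8)*(119 + 122) = (6*8*(8 - 1*8))*(119 + 122) = (6*8*(8 - 8))*241 = (6*8*0)*241 = 0*241 = 0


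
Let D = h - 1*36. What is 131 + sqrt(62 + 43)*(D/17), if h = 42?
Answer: 131 + 6*sqrt(105)/17 ≈ 134.62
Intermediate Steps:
D = 6 (D = 42 - 1*36 = 42 - 36 = 6)
131 + sqrt(62 + 43)*(D/17) = 131 + sqrt(62 + 43)*(6/17) = 131 + sqrt(105)*(6*(1/17)) = 131 + sqrt(105)*(6/17) = 131 + 6*sqrt(105)/17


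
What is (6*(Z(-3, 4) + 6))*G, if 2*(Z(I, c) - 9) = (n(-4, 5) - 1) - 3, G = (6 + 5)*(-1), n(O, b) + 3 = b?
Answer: -924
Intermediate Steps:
n(O, b) = -3 + b
G = -11 (G = 11*(-1) = -11)
Z(I, c) = 8 (Z(I, c) = 9 + (((-3 + 5) - 1) - 3)/2 = 9 + ((2 - 1) - 3)/2 = 9 + (1 - 3)/2 = 9 + (½)*(-2) = 9 - 1 = 8)
(6*(Z(-3, 4) + 6))*G = (6*(8 + 6))*(-11) = (6*14)*(-11) = 84*(-11) = -924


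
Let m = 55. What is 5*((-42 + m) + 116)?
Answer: 645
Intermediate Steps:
5*((-42 + m) + 116) = 5*((-42 + 55) + 116) = 5*(13 + 116) = 5*129 = 645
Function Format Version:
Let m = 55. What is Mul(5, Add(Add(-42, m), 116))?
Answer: 645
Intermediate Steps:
Mul(5, Add(Add(-42, m), 116)) = Mul(5, Add(Add(-42, 55), 116)) = Mul(5, Add(13, 116)) = Mul(5, 129) = 645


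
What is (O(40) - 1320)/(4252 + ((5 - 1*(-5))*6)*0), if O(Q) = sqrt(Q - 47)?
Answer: -330/1063 + I*sqrt(7)/4252 ≈ -0.31044 + 0.00062224*I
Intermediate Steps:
O(Q) = sqrt(-47 + Q)
(O(40) - 1320)/(4252 + ((5 - 1*(-5))*6)*0) = (sqrt(-47 + 40) - 1320)/(4252 + ((5 - 1*(-5))*6)*0) = (sqrt(-7) - 1320)/(4252 + ((5 + 5)*6)*0) = (I*sqrt(7) - 1320)/(4252 + (10*6)*0) = (-1320 + I*sqrt(7))/(4252 + 60*0) = (-1320 + I*sqrt(7))/(4252 + 0) = (-1320 + I*sqrt(7))/4252 = (-1320 + I*sqrt(7))*(1/4252) = -330/1063 + I*sqrt(7)/4252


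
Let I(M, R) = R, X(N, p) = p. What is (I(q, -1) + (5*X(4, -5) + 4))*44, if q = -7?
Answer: -968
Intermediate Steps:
(I(q, -1) + (5*X(4, -5) + 4))*44 = (-1 + (5*(-5) + 4))*44 = (-1 + (-25 + 4))*44 = (-1 - 21)*44 = -22*44 = -968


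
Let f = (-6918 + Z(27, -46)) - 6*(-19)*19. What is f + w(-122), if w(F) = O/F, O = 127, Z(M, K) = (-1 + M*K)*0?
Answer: -579871/122 ≈ -4753.0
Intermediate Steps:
Z(M, K) = 0 (Z(M, K) = (-1 + K*M)*0 = 0)
w(F) = 127/F
f = -4752 (f = (-6918 + 0) - 6*(-19)*19 = -6918 + 114*19 = -6918 + 2166 = -4752)
f + w(-122) = -4752 + 127/(-122) = -4752 + 127*(-1/122) = -4752 - 127/122 = -579871/122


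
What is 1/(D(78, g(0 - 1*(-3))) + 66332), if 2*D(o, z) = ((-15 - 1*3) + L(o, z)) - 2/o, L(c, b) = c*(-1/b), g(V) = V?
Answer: 78/5172179 ≈ 1.5081e-5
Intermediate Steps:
L(c, b) = -c/b
D(o, z) = -9 - 1/o - o/(2*z) (D(o, z) = (((-15 - 1*3) - o/z) - 2/o)/2 = (((-15 - 3) - o/z) - 2/o)/2 = ((-18 - o/z) - 2/o)/2 = (-18 - 2/o - o/z)/2 = -9 - 1/o - o/(2*z))
1/(D(78, g(0 - 1*(-3))) + 66332) = 1/((-9 - 1/78 - ½*78/(0 - 1*(-3))) + 66332) = 1/((-9 - 1*1/78 - ½*78/(0 + 3)) + 66332) = 1/((-9 - 1/78 - ½*78/3) + 66332) = 1/((-9 - 1/78 - ½*78*⅓) + 66332) = 1/((-9 - 1/78 - 13) + 66332) = 1/(-1717/78 + 66332) = 1/(5172179/78) = 78/5172179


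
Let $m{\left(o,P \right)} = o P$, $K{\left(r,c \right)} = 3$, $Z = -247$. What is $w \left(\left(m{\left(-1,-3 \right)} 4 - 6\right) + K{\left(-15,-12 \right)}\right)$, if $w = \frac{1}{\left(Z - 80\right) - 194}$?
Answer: $- \frac{9}{521} \approx -0.017274$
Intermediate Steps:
$m{\left(o,P \right)} = P o$
$w = - \frac{1}{521}$ ($w = \frac{1}{\left(-247 - 80\right) - 194} = \frac{1}{-327 - 194} = \frac{1}{-521} = - \frac{1}{521} \approx -0.0019194$)
$w \left(\left(m{\left(-1,-3 \right)} 4 - 6\right) + K{\left(-15,-12 \right)}\right) = - \frac{\left(\left(-3\right) \left(-1\right) 4 - 6\right) + 3}{521} = - \frac{\left(3 \cdot 4 - 6\right) + 3}{521} = - \frac{\left(12 - 6\right) + 3}{521} = - \frac{6 + 3}{521} = \left(- \frac{1}{521}\right) 9 = - \frac{9}{521}$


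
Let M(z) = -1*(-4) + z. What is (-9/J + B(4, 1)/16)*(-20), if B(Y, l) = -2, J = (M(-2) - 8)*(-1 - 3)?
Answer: 10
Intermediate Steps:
M(z) = 4 + z
J = 24 (J = ((4 - 2) - 8)*(-1 - 3) = (2 - 8)*(-4) = -6*(-4) = 24)
(-9/J + B(4, 1)/16)*(-20) = (-9/24 - 2/16)*(-20) = (-9*1/24 - 2*1/16)*(-20) = (-3/8 - ⅛)*(-20) = -½*(-20) = 10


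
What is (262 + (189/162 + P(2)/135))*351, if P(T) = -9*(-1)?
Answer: 923949/10 ≈ 92395.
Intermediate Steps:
P(T) = 9
(262 + (189/162 + P(2)/135))*351 = (262 + (189/162 + 9/135))*351 = (262 + (189*(1/162) + 9*(1/135)))*351 = (262 + (7/6 + 1/15))*351 = (262 + 37/30)*351 = (7897/30)*351 = 923949/10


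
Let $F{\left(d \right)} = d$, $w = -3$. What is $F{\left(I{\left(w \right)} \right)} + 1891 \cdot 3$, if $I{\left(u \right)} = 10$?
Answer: $5683$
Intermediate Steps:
$F{\left(I{\left(w \right)} \right)} + 1891 \cdot 3 = 10 + 1891 \cdot 3 = 10 + 5673 = 5683$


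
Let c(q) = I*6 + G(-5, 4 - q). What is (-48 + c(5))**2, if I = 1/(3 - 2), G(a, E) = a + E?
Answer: 2304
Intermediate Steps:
G(a, E) = E + a
I = 1 (I = 1/1 = 1)
c(q) = 5 - q (c(q) = 1*6 + ((4 - q) - 5) = 6 + (-1 - q) = 5 - q)
(-48 + c(5))**2 = (-48 + (5 - 1*5))**2 = (-48 + (5 - 5))**2 = (-48 + 0)**2 = (-48)**2 = 2304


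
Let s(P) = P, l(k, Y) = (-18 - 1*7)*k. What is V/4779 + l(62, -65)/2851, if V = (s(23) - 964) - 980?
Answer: -12884221/13624929 ≈ -0.94564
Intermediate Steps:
l(k, Y) = -25*k (l(k, Y) = (-18 - 7)*k = -25*k)
V = -1921 (V = (23 - 964) - 980 = -941 - 980 = -1921)
V/4779 + l(62, -65)/2851 = -1921/4779 - 25*62/2851 = -1921*1/4779 - 1550*1/2851 = -1921/4779 - 1550/2851 = -12884221/13624929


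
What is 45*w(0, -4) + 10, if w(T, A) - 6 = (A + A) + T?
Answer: -80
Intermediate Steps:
w(T, A) = 6 + T + 2*A (w(T, A) = 6 + ((A + A) + T) = 6 + (2*A + T) = 6 + (T + 2*A) = 6 + T + 2*A)
45*w(0, -4) + 10 = 45*(6 + 0 + 2*(-4)) + 10 = 45*(6 + 0 - 8) + 10 = 45*(-2) + 10 = -90 + 10 = -80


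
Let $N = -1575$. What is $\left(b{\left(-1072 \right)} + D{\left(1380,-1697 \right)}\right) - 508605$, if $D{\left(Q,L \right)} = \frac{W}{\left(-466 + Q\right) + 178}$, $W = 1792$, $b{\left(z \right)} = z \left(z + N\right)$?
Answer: $\frac{90830245}{39} \approx 2.329 \cdot 10^{6}$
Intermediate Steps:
$b{\left(z \right)} = z \left(-1575 + z\right)$ ($b{\left(z \right)} = z \left(z - 1575\right) = z \left(-1575 + z\right)$)
$D{\left(Q,L \right)} = \frac{1792}{-288 + Q}$ ($D{\left(Q,L \right)} = \frac{1792}{\left(-466 + Q\right) + 178} = \frac{1792}{-288 + Q}$)
$\left(b{\left(-1072 \right)} + D{\left(1380,-1697 \right)}\right) - 508605 = \left(- 1072 \left(-1575 - 1072\right) + \frac{1792}{-288 + 1380}\right) - 508605 = \left(\left(-1072\right) \left(-2647\right) + \frac{1792}{1092}\right) - 508605 = \left(2837584 + 1792 \cdot \frac{1}{1092}\right) - 508605 = \left(2837584 + \frac{64}{39}\right) - 508605 = \frac{110665840}{39} - 508605 = \frac{90830245}{39}$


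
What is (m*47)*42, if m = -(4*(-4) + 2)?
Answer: 27636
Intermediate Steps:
m = 14 (m = -(-16 + 2) = -1*(-14) = 14)
(m*47)*42 = (14*47)*42 = 658*42 = 27636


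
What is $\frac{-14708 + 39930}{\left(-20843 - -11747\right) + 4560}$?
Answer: $- \frac{12611}{2268} \approx -5.5604$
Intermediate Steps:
$\frac{-14708 + 39930}{\left(-20843 - -11747\right) + 4560} = \frac{25222}{\left(-20843 + 11747\right) + 4560} = \frac{25222}{-9096 + 4560} = \frac{25222}{-4536} = 25222 \left(- \frac{1}{4536}\right) = - \frac{12611}{2268}$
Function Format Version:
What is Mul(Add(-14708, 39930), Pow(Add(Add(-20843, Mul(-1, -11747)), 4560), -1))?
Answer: Rational(-12611, 2268) ≈ -5.5604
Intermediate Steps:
Mul(Add(-14708, 39930), Pow(Add(Add(-20843, Mul(-1, -11747)), 4560), -1)) = Mul(25222, Pow(Add(Add(-20843, 11747), 4560), -1)) = Mul(25222, Pow(Add(-9096, 4560), -1)) = Mul(25222, Pow(-4536, -1)) = Mul(25222, Rational(-1, 4536)) = Rational(-12611, 2268)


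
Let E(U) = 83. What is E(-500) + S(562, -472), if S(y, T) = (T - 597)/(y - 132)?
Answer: 34621/430 ≈ 80.514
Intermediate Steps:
S(y, T) = (-597 + T)/(-132 + y)
E(-500) + S(562, -472) = 83 + (-597 - 472)/(-132 + 562) = 83 - 1069/430 = 34621/430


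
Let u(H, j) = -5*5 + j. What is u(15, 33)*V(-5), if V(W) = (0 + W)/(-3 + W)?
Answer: 5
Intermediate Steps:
u(H, j) = -25 + j
V(W) = W/(-3 + W)
u(15, 33)*V(-5) = (-25 + 33)*(-5/(-3 - 5)) = 8*(-5/(-8)) = 8*(-5*(-⅛)) = 8*(5/8) = 5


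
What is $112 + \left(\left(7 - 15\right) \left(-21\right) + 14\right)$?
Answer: $294$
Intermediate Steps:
$112 + \left(\left(7 - 15\right) \left(-21\right) + 14\right) = 112 + \left(\left(-8\right) \left(-21\right) + 14\right) = 112 + \left(168 + 14\right) = 112 + 182 = 294$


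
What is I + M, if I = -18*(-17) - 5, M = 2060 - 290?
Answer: 2071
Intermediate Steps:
M = 1770
I = 301 (I = 306 - 5 = 301)
I + M = 301 + 1770 = 2071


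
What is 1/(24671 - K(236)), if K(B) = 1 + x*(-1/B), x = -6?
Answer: 118/2911057 ≈ 4.0535e-5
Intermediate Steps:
K(B) = 1 + 6/B (K(B) = 1 - (-6)/B = 1 + 6/B)
1/(24671 - K(236)) = 1/(24671 - (6 + 236)/236) = 1/(24671 - 242/236) = 1/(24671 - 1*121/118) = 1/(24671 - 121/118) = 1/(2911057/118) = 118/2911057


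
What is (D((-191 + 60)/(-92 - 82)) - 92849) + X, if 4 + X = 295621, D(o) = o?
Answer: 35281763/174 ≈ 2.0277e+5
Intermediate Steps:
X = 295617 (X = -4 + 295621 = 295617)
(D((-191 + 60)/(-92 - 82)) - 92849) + X = ((-191 + 60)/(-92 - 82) - 92849) + 295617 = (-131/(-174) - 92849) + 295617 = (-131*(-1/174) - 92849) + 295617 = (131/174 - 92849) + 295617 = -16155595/174 + 295617 = 35281763/174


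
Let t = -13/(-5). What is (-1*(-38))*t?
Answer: 494/5 ≈ 98.800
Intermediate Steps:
t = 13/5 (t = -13*(-1/5) = 13/5 ≈ 2.6000)
(-1*(-38))*t = -1*(-38)*(13/5) = 38*(13/5) = 494/5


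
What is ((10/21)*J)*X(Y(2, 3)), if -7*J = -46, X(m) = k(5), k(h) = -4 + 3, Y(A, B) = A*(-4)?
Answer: -460/147 ≈ -3.1292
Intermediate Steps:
Y(A, B) = -4*A
k(h) = -1
X(m) = -1
J = 46/7 (J = -⅐*(-46) = 46/7 ≈ 6.5714)
((10/21)*J)*X(Y(2, 3)) = ((10/21)*(46/7))*(-1) = (460/147)*(-1) = -460/147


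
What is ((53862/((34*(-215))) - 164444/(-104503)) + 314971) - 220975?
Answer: 5128622078381/54565495 ≈ 93990.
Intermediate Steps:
((53862/((34*(-215))) - 164444/(-104503)) + 314971) - 220975 = ((53862/(-7310) - 164444*(-1/104503)) + 314971) - 220975 = ((53862*(-1/7310) + 23492/14929) + 314971) - 220975 = ((-26931/3655 + 23492/14929) + 314971) - 220975 = (-316189639/54565495 + 314971) - 220975 = 17186232336006/54565495 - 220975 = 5128622078381/54565495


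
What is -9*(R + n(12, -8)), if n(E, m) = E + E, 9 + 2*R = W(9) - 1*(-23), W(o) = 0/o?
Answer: -279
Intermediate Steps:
W(o) = 0
R = 7 (R = -9/2 + (0 - 1*(-23))/2 = -9/2 + (0 + 23)/2 = -9/2 + (½)*23 = -9/2 + 23/2 = 7)
n(E, m) = 2*E
-9*(R + n(12, -8)) = -9*(7 + 2*12) = -9*(7 + 24) = -9*31 = -279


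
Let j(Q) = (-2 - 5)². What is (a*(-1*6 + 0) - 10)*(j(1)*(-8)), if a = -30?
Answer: -66640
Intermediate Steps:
j(Q) = 49 (j(Q) = (-7)² = 49)
(a*(-1*6 + 0) - 10)*(j(1)*(-8)) = (-30*(-1*6 + 0) - 10)*(49*(-8)) = (-30*(-6 + 0) - 10)*(-392) = (-30*(-6) - 10)*(-392) = (180 - 10)*(-392) = 170*(-392) = -66640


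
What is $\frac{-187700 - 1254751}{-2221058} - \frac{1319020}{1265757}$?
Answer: $- \frac{1103827472753}{2811319710906} \approx -0.39264$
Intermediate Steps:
$\frac{-187700 - 1254751}{-2221058} - \frac{1319020}{1265757} = \left(-1442451\right) \left(- \frac{1}{2221058}\right) - \frac{1319020}{1265757} = \frac{1442451}{2221058} - \frac{1319020}{1265757} = - \frac{1103827472753}{2811319710906}$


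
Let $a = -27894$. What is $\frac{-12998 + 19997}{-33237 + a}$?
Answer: $- \frac{2333}{20377} \approx -0.11449$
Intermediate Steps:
$\frac{-12998 + 19997}{-33237 + a} = \frac{-12998 + 19997}{-33237 - 27894} = \frac{6999}{-61131} = 6999 \left(- \frac{1}{61131}\right) = - \frac{2333}{20377}$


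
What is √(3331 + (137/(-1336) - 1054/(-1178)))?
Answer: √536707955698/12692 ≈ 57.722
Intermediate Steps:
√(3331 + (137/(-1336) - 1054/(-1178))) = √(3331 + (137*(-1/1336) - 1054*(-1/1178))) = √(3331 + (-137/1336 + 17/19)) = √(3331 + 20109/25384) = √(84574213/25384) = √536707955698/12692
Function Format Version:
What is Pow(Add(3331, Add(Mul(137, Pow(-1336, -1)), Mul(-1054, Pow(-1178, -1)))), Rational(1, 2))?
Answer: Mul(Rational(1, 12692), Pow(536707955698, Rational(1, 2))) ≈ 57.722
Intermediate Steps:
Pow(Add(3331, Add(Mul(137, Pow(-1336, -1)), Mul(-1054, Pow(-1178, -1)))), Rational(1, 2)) = Pow(Add(3331, Add(Mul(137, Rational(-1, 1336)), Mul(-1054, Rational(-1, 1178)))), Rational(1, 2)) = Pow(Add(3331, Add(Rational(-137, 1336), Rational(17, 19))), Rational(1, 2)) = Pow(Add(3331, Rational(20109, 25384)), Rational(1, 2)) = Pow(Rational(84574213, 25384), Rational(1, 2)) = Mul(Rational(1, 12692), Pow(536707955698, Rational(1, 2)))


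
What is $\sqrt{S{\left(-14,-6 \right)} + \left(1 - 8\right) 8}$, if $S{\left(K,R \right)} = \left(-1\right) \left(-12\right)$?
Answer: $2 i \sqrt{11} \approx 6.6332 i$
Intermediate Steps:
$S{\left(K,R \right)} = 12$
$\sqrt{S{\left(-14,-6 \right)} + \left(1 - 8\right) 8} = \sqrt{12 + \left(1 - 8\right) 8} = \sqrt{12 - 56} = \sqrt{-44} = 2 i \sqrt{11}$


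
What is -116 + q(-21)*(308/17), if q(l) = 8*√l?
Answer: -116 + 2464*I*√21/17 ≈ -116.0 + 664.2*I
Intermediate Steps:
-116 + q(-21)*(308/17) = -116 + (8*√(-21))*(308/17) = -116 + (8*(I*√21))*(308*(1/17)) = -116 + (8*I*√21)*(308/17) = -116 + 2464*I*√21/17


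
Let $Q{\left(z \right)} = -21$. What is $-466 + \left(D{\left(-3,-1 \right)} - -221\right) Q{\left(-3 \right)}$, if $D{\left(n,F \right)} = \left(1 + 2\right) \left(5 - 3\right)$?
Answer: $-5233$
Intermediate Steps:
$D{\left(n,F \right)} = 6$ ($D{\left(n,F \right)} = 3 \left(5 - 3\right) = 3 \cdot 2 = 6$)
$-466 + \left(D{\left(-3,-1 \right)} - -221\right) Q{\left(-3 \right)} = -466 + \left(6 - -221\right) \left(-21\right) = -466 + \left(6 + 221\right) \left(-21\right) = -466 + 227 \left(-21\right) = -466 - 4767 = -5233$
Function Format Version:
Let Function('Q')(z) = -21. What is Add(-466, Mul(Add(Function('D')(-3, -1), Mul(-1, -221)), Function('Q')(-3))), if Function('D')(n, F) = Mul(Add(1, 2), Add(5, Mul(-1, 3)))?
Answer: -5233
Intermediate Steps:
Function('D')(n, F) = 6 (Function('D')(n, F) = Mul(3, Add(5, -3)) = Mul(3, 2) = 6)
Add(-466, Mul(Add(Function('D')(-3, -1), Mul(-1, -221)), Function('Q')(-3))) = Add(-466, Mul(Add(6, Mul(-1, -221)), -21)) = Add(-466, Mul(Add(6, 221), -21)) = Add(-466, Mul(227, -21)) = Add(-466, -4767) = -5233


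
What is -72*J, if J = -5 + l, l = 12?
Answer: -504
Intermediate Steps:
J = 7 (J = -5 + 12 = 7)
-72*J = -72*7 = -504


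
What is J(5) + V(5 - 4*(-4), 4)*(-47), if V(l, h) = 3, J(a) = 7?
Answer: -134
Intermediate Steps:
J(5) + V(5 - 4*(-4), 4)*(-47) = 7 + 3*(-47) = 7 - 141 = -134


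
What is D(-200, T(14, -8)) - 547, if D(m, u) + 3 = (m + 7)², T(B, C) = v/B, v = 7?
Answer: 36699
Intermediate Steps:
T(B, C) = 7/B
D(m, u) = -3 + (7 + m)² (D(m, u) = -3 + (m + 7)² = -3 + (7 + m)²)
D(-200, T(14, -8)) - 547 = (-3 + (7 - 200)²) - 547 = (-3 + (-193)²) - 547 = (-3 + 37249) - 547 = 37246 - 547 = 36699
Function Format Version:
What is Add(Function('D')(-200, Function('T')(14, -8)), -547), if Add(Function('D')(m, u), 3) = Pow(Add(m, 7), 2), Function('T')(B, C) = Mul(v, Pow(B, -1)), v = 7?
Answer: 36699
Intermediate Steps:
Function('T')(B, C) = Mul(7, Pow(B, -1))
Function('D')(m, u) = Add(-3, Pow(Add(7, m), 2)) (Function('D')(m, u) = Add(-3, Pow(Add(m, 7), 2)) = Add(-3, Pow(Add(7, m), 2)))
Add(Function('D')(-200, Function('T')(14, -8)), -547) = Add(Add(-3, Pow(Add(7, -200), 2)), -547) = Add(Add(-3, Pow(-193, 2)), -547) = Add(Add(-3, 37249), -547) = Add(37246, -547) = 36699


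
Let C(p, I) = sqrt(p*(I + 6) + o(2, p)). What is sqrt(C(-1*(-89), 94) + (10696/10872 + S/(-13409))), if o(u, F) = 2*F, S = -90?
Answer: sqrt(36547189490537 + 36896841072729*sqrt(9078))/6074277 ≈ 9.8117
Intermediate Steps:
C(p, I) = sqrt(2*p + p*(6 + I)) (C(p, I) = sqrt(p*(I + 6) + 2*p) = sqrt(p*(6 + I) + 2*p) = sqrt(2*p + p*(6 + I)))
sqrt(C(-1*(-89), 94) + (10696/10872 + S/(-13409))) = sqrt(sqrt((-1*(-89))*(8 + 94)) + (10696/10872 - 90/(-13409))) = sqrt(sqrt(89*102) + (10696*(1/10872) - 90*(-1/13409))) = sqrt(sqrt(9078) + (1337/1359 + 90/13409)) = sqrt(sqrt(9078) + 18050143/18222831) = sqrt(18050143/18222831 + sqrt(9078))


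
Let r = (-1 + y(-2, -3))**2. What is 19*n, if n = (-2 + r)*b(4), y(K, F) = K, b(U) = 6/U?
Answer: 399/2 ≈ 199.50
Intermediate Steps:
r = 9 (r = (-1 - 2)**2 = (-3)**2 = 9)
n = 21/2 (n = (-2 + 9)*(6/4) = 7*(6*(1/4)) = 7*(3/2) = 21/2 ≈ 10.500)
19*n = 19*(21/2) = 399/2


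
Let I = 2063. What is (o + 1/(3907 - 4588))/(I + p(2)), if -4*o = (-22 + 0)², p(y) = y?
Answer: -82402/1406265 ≈ -0.058596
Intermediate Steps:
o = -121 (o = -(-22 + 0)²/4 = -¼*(-22)² = -¼*484 = -121)
(o + 1/(3907 - 4588))/(I + p(2)) = (-121 + 1/(3907 - 4588))/(2063 + 2) = (-121 + 1/(-681))/2065 = (-121 - 1/681)*(1/2065) = -82402/681*1/2065 = -82402/1406265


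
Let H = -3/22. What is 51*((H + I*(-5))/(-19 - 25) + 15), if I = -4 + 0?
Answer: 718233/968 ≈ 741.98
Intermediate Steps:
H = -3/22 (H = -3*1/22 = -3/22 ≈ -0.13636)
I = -4
51*((H + I*(-5))/(-19 - 25) + 15) = 51*((-3/22 - 4*(-5))/(-19 - 25) + 15) = 51*((-3/22 + 20)/(-44) + 15) = 51*((437/22)*(-1/44) + 15) = 51*(-437/968 + 15) = 51*(14083/968) = 718233/968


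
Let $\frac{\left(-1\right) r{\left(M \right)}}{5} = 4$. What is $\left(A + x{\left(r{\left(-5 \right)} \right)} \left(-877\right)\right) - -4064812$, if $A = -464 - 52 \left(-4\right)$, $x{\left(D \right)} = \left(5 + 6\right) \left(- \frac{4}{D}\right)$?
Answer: $\frac{20313133}{5} \approx 4.0626 \cdot 10^{6}$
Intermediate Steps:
$r{\left(M \right)} = -20$ ($r{\left(M \right)} = \left(-5\right) 4 = -20$)
$x{\left(D \right)} = - \frac{44}{D}$ ($x{\left(D \right)} = 11 \left(- \frac{4}{D}\right) = - \frac{44}{D}$)
$A = -256$ ($A = -464 - -208 = -464 + 208 = -256$)
$\left(A + x{\left(r{\left(-5 \right)} \right)} \left(-877\right)\right) - -4064812 = \left(-256 + - \frac{44}{-20} \left(-877\right)\right) - -4064812 = \left(-256 + \left(-44\right) \left(- \frac{1}{20}\right) \left(-877\right)\right) + 4064812 = \left(-256 + \frac{11}{5} \left(-877\right)\right) + 4064812 = \left(-256 - \frac{9647}{5}\right) + 4064812 = - \frac{10927}{5} + 4064812 = \frac{20313133}{5}$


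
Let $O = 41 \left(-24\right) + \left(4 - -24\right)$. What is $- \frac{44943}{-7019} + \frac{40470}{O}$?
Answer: $- \frac{120546711}{3355082} \approx -35.93$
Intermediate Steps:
$O = -956$ ($O = -984 + \left(4 + 24\right) = -984 + 28 = -956$)
$- \frac{44943}{-7019} + \frac{40470}{O} = - \frac{44943}{-7019} + \frac{40470}{-956} = \left(-44943\right) \left(- \frac{1}{7019}\right) + 40470 \left(- \frac{1}{956}\right) = \frac{44943}{7019} - \frac{20235}{478} = - \frac{120546711}{3355082}$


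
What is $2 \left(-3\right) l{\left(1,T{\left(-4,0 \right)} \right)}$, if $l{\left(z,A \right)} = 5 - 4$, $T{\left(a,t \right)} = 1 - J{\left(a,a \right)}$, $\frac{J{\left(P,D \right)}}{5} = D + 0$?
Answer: $-6$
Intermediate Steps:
$J{\left(P,D \right)} = 5 D$ ($J{\left(P,D \right)} = 5 \left(D + 0\right) = 5 D$)
$T{\left(a,t \right)} = 1 - 5 a$
$l{\left(z,A \right)} = 1$ ($l{\left(z,A \right)} = 5 - 4 = 1$)
$2 \left(-3\right) l{\left(1,T{\left(-4,0 \right)} \right)} = 2 \left(-3\right) 1 = \left(-6\right) 1 = -6$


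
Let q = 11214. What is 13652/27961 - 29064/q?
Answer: -15703928/7465587 ≈ -2.1035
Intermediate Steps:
13652/27961 - 29064/q = 13652/27961 - 29064/11214 = 13652*(1/27961) - 29064*1/11214 = 13652/27961 - 692/267 = -15703928/7465587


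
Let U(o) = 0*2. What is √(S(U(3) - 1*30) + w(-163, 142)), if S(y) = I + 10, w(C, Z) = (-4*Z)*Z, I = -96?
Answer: I*√80742 ≈ 284.15*I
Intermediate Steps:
U(o) = 0
w(C, Z) = -4*Z²
S(y) = -86 (S(y) = -96 + 10 = -86)
√(S(U(3) - 1*30) + w(-163, 142)) = √(-86 - 4*142²) = √(-86 - 4*20164) = √(-86 - 80656) = √(-80742) = I*√80742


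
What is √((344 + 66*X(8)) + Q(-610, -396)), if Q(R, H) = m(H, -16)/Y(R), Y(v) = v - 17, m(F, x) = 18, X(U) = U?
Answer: √38088578/209 ≈ 29.529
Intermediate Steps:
Y(v) = -17 + v
Q(R, H) = 18/(-17 + R)
√((344 + 66*X(8)) + Q(-610, -396)) = √((344 + 66*8) + 18/(-17 - 610)) = √((344 + 528) + 18/(-627)) = √(872 + 18*(-1/627)) = √(872 - 6/209) = √(182242/209) = √38088578/209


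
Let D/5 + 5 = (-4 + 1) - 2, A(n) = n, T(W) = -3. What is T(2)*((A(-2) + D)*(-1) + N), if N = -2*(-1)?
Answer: -162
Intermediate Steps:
N = 2
D = -50 (D = -25 + 5*((-4 + 1) - 2) = -25 + 5*(-3 - 2) = -25 + 5*(-5) = -25 - 25 = -50)
T(2)*((A(-2) + D)*(-1) + N) = -3*((-2 - 50)*(-1) + 2) = -3*(-52*(-1) + 2) = -3*(52 + 2) = -3*54 = -162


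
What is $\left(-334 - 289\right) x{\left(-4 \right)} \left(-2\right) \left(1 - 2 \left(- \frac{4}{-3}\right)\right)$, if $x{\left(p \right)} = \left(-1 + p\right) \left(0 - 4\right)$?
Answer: $- \frac{124600}{3} \approx -41533.0$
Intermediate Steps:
$x{\left(p \right)} = 4 - 4 p$ ($x{\left(p \right)} = \left(-1 + p\right) \left(-4\right) = 4 - 4 p$)
$\left(-334 - 289\right) x{\left(-4 \right)} \left(-2\right) \left(1 - 2 \left(- \frac{4}{-3}\right)\right) = \left(-334 - 289\right) \left(4 - -16\right) \left(-2\right) \left(1 - 2 \left(- \frac{4}{-3}\right)\right) = - 623 \left(4 + 16\right) \left(-2\right) \left(1 - 2 \left(\left(-4\right) \left(- \frac{1}{3}\right)\right)\right) = - 623 \cdot 20 \left(-2\right) \left(1 - \frac{8}{3}\right) = - 623 \left(- 40 \left(1 - \frac{8}{3}\right)\right) = - 623 \left(\left(-40\right) \left(- \frac{5}{3}\right)\right) = \left(-623\right) \frac{200}{3} = - \frac{124600}{3}$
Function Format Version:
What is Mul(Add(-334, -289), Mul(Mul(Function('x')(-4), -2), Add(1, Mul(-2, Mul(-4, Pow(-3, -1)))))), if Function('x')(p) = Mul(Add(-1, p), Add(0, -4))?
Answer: Rational(-124600, 3) ≈ -41533.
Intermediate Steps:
Function('x')(p) = Add(4, Mul(-4, p)) (Function('x')(p) = Mul(Add(-1, p), -4) = Add(4, Mul(-4, p)))
Mul(Add(-334, -289), Mul(Mul(Function('x')(-4), -2), Add(1, Mul(-2, Mul(-4, Pow(-3, -1)))))) = Mul(Add(-334, -289), Mul(Mul(Add(4, Mul(-4, -4)), -2), Add(1, Mul(-2, Mul(-4, Pow(-3, -1)))))) = Mul(-623, Mul(Mul(Add(4, 16), -2), Add(1, Mul(-2, Mul(-4, Rational(-1, 3)))))) = Mul(-623, Mul(Mul(20, -2), Add(1, Mul(-2, Rational(4, 3))))) = Mul(-623, Mul(-40, Add(1, Rational(-8, 3)))) = Mul(-623, Mul(-40, Rational(-5, 3))) = Mul(-623, Rational(200, 3)) = Rational(-124600, 3)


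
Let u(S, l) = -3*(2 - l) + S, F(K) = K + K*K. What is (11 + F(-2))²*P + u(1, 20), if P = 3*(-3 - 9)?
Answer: -6029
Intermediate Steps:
F(K) = K + K²
u(S, l) = -6 + S + 3*l (u(S, l) = (-6 + 3*l) + S = -6 + S + 3*l)
P = -36 (P = 3*(-12) = -36)
(11 + F(-2))²*P + u(1, 20) = (11 - 2*(1 - 2))²*(-36) + (-6 + 1 + 3*20) = (11 - 2*(-1))²*(-36) + (-6 + 1 + 60) = (11 + 2)²*(-36) + 55 = 13²*(-36) + 55 = 169*(-36) + 55 = -6084 + 55 = -6029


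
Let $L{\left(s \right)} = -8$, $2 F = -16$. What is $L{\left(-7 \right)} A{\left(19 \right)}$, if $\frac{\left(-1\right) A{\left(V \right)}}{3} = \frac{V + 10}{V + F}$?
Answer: $\frac{696}{11} \approx 63.273$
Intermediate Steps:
$F = -8$ ($F = \frac{1}{2} \left(-16\right) = -8$)
$A{\left(V \right)} = - \frac{3 \left(10 + V\right)}{-8 + V}$ ($A{\left(V \right)} = - 3 \frac{V + 10}{V - 8} = - 3 \frac{10 + V}{-8 + V} = - \frac{3 \left(10 + V\right)}{-8 + V}$)
$L{\left(-7 \right)} A{\left(19 \right)} = - 8 \frac{3 \left(-10 - 19\right)}{-8 + 19} = - 8 \frac{3 \left(-10 - 19\right)}{11} = - 8 \cdot 3 \cdot \frac{1}{11} \left(-29\right) = \left(-8\right) \left(- \frac{87}{11}\right) = \frac{696}{11}$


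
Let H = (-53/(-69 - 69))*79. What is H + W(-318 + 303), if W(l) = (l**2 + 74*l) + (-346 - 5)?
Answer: -166381/138 ≈ -1205.7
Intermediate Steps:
W(l) = -351 + l**2 + 74*l (W(l) = (l**2 + 74*l) - 351 = -351 + l**2 + 74*l)
H = 4187/138 (H = (-53/(-138))*79 = -1/138*(-53)*79 = (53/138)*79 = 4187/138 ≈ 30.341)
H + W(-318 + 303) = 4187/138 + (-351 + (-318 + 303)**2 + 74*(-318 + 303)) = 4187/138 + (-351 + (-15)**2 + 74*(-15)) = 4187/138 + (-351 + 225 - 1110) = 4187/138 - 1236 = -166381/138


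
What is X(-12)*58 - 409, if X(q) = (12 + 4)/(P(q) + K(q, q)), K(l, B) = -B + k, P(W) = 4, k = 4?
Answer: -1813/5 ≈ -362.60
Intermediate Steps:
K(l, B) = 4 - B (K(l, B) = -B + 4 = 4 - B)
X(q) = 16/(8 - q) (X(q) = (12 + 4)/(4 + (4 - q)) = 16/(8 - q))
X(-12)*58 - 409 = -16/(-8 - 12)*58 - 409 = -16/(-20)*58 - 409 = -16*(-1/20)*58 - 409 = (⅘)*58 - 409 = 232/5 - 409 = -1813/5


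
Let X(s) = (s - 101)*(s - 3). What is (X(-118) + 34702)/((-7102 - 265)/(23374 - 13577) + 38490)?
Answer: 599586197/377079163 ≈ 1.5901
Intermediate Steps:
X(s) = (-101 + s)*(-3 + s)
(X(-118) + 34702)/((-7102 - 265)/(23374 - 13577) + 38490) = ((303 + (-118)**2 - 104*(-118)) + 34702)/((-7102 - 265)/(23374 - 13577) + 38490) = ((303 + 13924 + 12272) + 34702)/(-7367/9797 + 38490) = (26499 + 34702)/(-7367*1/9797 + 38490) = 61201/(-7367/9797 + 38490) = 61201/(377079163/9797) = 61201*(9797/377079163) = 599586197/377079163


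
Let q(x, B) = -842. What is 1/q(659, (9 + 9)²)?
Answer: -1/842 ≈ -0.0011876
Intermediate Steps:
1/q(659, (9 + 9)²) = 1/(-842) = -1/842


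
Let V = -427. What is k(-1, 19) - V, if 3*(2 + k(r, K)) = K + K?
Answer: 1313/3 ≈ 437.67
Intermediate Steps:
k(r, K) = -2 + 2*K/3 (k(r, K) = -2 + (K + K)/3 = -2 + (2*K)/3 = -2 + 2*K/3)
k(-1, 19) - V = (-2 + (⅔)*19) - 1*(-427) = (-2 + 38/3) + 427 = 32/3 + 427 = 1313/3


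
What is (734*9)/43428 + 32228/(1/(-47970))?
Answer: -11189782682979/7238 ≈ -1.5460e+9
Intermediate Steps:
(734*9)/43428 + 32228/(1/(-47970)) = 6606*(1/43428) + 32228/(-1/47970) = 1101/7238 + 32228*(-47970) = 1101/7238 - 1545977160 = -11189782682979/7238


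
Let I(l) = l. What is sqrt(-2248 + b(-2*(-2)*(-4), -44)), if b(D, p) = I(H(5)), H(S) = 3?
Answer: I*sqrt(2245) ≈ 47.381*I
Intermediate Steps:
b(D, p) = 3
sqrt(-2248 + b(-2*(-2)*(-4), -44)) = sqrt(-2248 + 3) = sqrt(-2245) = I*sqrt(2245)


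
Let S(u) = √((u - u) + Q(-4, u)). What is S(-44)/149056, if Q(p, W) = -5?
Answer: I*√5/149056 ≈ 1.5002e-5*I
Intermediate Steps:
S(u) = I*√5 (S(u) = √((u - u) - 5) = √(0 - 5) = √(-5) = I*√5)
S(-44)/149056 = (I*√5)/149056 = (I*√5)*(1/149056) = I*√5/149056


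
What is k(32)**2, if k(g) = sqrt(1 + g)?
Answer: 33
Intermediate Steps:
k(32)**2 = (sqrt(1 + 32))**2 = (sqrt(33))**2 = 33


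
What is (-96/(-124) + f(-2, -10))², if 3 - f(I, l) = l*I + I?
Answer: 194481/961 ≈ 202.37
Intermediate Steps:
f(I, l) = 3 - I - I*l (f(I, l) = 3 - (l*I + I) = 3 - (I*l + I) = 3 - (I + I*l) = 3 + (-I - I*l) = 3 - I - I*l)
(-96/(-124) + f(-2, -10))² = (-96/(-124) + (3 - 1*(-2) - 1*(-2)*(-10)))² = (-96*(-1/124) + (3 + 2 - 20))² = (24/31 - 15)² = (-441/31)² = 194481/961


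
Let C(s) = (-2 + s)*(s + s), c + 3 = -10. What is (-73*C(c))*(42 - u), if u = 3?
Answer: -1110330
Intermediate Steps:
c = -13 (c = -3 - 10 = -13)
C(s) = 2*s*(-2 + s) (C(s) = (-2 + s)*(2*s) = 2*s*(-2 + s))
(-73*C(c))*(42 - u) = (-146*(-13)*(-2 - 13))*(42 - 1*3) = (-146*(-13)*(-15))*(42 - 3) = -73*390*39 = -28470*39 = -1110330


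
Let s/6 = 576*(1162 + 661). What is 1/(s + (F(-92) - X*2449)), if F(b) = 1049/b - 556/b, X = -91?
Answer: 92/600129031 ≈ 1.5330e-7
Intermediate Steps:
F(b) = 493/b
s = 6300288 (s = 6*(576*(1162 + 661)) = 6*(576*1823) = 6*1050048 = 6300288)
1/(s + (F(-92) - X*2449)) = 1/(6300288 + (493/(-92) - (-91)*2449)) = 1/(6300288 + (493*(-1/92) - 1*(-222859))) = 1/(6300288 + (-493/92 + 222859)) = 1/(6300288 + 20502535/92) = 1/(600129031/92) = 92/600129031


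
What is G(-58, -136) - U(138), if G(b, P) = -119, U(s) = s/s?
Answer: -120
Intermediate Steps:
U(s) = 1
G(-58, -136) - U(138) = -119 - 1*1 = -119 - 1 = -120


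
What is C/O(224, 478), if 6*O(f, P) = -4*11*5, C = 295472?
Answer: -443208/55 ≈ -8058.3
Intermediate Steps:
O(f, P) = -110/3 (O(f, P) = (-4*11*5)/6 = (-44*5)/6 = (1/6)*(-220) = -110/3)
C/O(224, 478) = 295472/(-110/3) = 295472*(-3/110) = -443208/55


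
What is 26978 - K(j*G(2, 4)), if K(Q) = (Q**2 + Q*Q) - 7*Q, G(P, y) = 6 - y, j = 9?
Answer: 26456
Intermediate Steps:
K(Q) = -7*Q + 2*Q**2 (K(Q) = (Q**2 + Q**2) - 7*Q = 2*Q**2 - 7*Q = -7*Q + 2*Q**2)
26978 - K(j*G(2, 4)) = 26978 - 9*(6 - 1*4)*(-7 + 2*(9*(6 - 1*4))) = 26978 - 9*(6 - 4)*(-7 + 2*(9*(6 - 4))) = 26978 - 9*2*(-7 + 2*(9*2)) = 26978 - 18*(-7 + 2*18) = 26978 - 18*(-7 + 36) = 26978 - 18*29 = 26978 - 1*522 = 26978 - 522 = 26456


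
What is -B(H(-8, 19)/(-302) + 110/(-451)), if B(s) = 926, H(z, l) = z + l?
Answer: -926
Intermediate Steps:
H(z, l) = l + z
-B(H(-8, 19)/(-302) + 110/(-451)) = -1*926 = -926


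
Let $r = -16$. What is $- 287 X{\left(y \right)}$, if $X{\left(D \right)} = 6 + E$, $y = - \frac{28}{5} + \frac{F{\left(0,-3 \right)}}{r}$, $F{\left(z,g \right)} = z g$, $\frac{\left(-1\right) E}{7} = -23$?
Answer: $-47929$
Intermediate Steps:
$E = 161$ ($E = \left(-7\right) \left(-23\right) = 161$)
$F{\left(z,g \right)} = g z$
$y = - \frac{28}{5}$ ($y = - \frac{28}{5} + \frac{\left(-3\right) 0}{-16} = \left(-28\right) \frac{1}{5} + 0 \left(- \frac{1}{16}\right) = - \frac{28}{5} + 0 = - \frac{28}{5} \approx -5.6$)
$X{\left(D \right)} = 167$ ($X{\left(D \right)} = 6 + 161 = 167$)
$- 287 X{\left(y \right)} = \left(-287\right) 167 = -47929$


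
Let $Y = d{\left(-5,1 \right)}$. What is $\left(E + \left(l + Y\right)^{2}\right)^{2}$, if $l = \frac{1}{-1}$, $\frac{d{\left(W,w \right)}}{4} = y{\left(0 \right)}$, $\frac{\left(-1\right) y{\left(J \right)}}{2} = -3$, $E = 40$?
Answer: $323761$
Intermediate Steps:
$y{\left(J \right)} = 6$ ($y{\left(J \right)} = \left(-2\right) \left(-3\right) = 6$)
$d{\left(W,w \right)} = 24$ ($d{\left(W,w \right)} = 4 \cdot 6 = 24$)
$l = -1$
$Y = 24$
$\left(E + \left(l + Y\right)^{2}\right)^{2} = \left(40 + \left(-1 + 24\right)^{2}\right)^{2} = \left(40 + 23^{2}\right)^{2} = \left(40 + 529\right)^{2} = 569^{2} = 323761$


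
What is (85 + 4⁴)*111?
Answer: 37851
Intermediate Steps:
(85 + 4⁴)*111 = (85 + 256)*111 = 341*111 = 37851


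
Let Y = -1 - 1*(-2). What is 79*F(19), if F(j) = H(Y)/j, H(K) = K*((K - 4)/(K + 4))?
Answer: -237/95 ≈ -2.4947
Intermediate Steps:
Y = 1 (Y = -1 + 2 = 1)
H(K) = K*(-4 + K)/(4 + K) (H(K) = K*((-4 + K)/(4 + K)) = K*(-4 + K)/(4 + K))
F(j) = -3/(5*j) (F(j) = (1*(-4 + 1)/(4 + 1))/j = (1*(-3)/5)/j = (1*(1/5)*(-3))/j = -3/(5*j))
79*F(19) = 79*(-3/5/19) = 79*(-3/5*1/19) = 79*(-3/95) = -237/95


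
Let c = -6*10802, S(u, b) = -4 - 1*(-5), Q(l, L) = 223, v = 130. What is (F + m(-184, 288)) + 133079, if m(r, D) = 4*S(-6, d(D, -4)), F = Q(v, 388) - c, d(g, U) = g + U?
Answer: 198118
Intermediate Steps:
d(g, U) = U + g
S(u, b) = 1 (S(u, b) = -4 + 5 = 1)
c = -64812
F = 65035 (F = 223 - 1*(-64812) = 223 + 64812 = 65035)
m(r, D) = 4 (m(r, D) = 4*1 = 4)
(F + m(-184, 288)) + 133079 = (65035 + 4) + 133079 = 65039 + 133079 = 198118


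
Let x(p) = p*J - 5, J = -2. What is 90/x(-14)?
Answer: 90/23 ≈ 3.9130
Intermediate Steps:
x(p) = -5 - 2*p (x(p) = p*(-2) - 5 = -2*p - 5 = -5 - 2*p)
90/x(-14) = 90/(-5 - 2*(-14)) = 90/(-5 + 28) = 90/23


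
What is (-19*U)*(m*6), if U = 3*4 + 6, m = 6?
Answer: -12312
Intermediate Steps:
U = 18 (U = 12 + 6 = 18)
(-19*U)*(m*6) = (-19*18)*(6*6) = -342*36 = -12312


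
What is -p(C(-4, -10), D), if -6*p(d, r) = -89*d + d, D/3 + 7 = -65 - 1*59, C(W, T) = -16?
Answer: 704/3 ≈ 234.67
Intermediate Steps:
D = -393 (D = -21 + 3*(-65 - 1*59) = -21 + 3*(-65 - 59) = -21 + 3*(-124) = -21 - 372 = -393)
p(d, r) = 44*d/3 (p(d, r) = -(-89*d + d)/6 = -(-44)*d/3 = 44*d/3)
-p(C(-4, -10), D) = -44*(-16)/3 = -1*(-704/3) = 704/3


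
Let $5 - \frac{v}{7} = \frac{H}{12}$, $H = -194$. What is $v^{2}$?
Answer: $\frac{790321}{36} \approx 21953.0$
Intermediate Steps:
$v = \frac{889}{6}$ ($v = 35 - 7 \left(- \frac{194}{12}\right) = 35 - 7 \left(\left(-194\right) \frac{1}{12}\right) = 35 - - \frac{679}{6} = 35 + \frac{679}{6} = \frac{889}{6} \approx 148.17$)
$v^{2} = \left(\frac{889}{6}\right)^{2} = \frac{790321}{36}$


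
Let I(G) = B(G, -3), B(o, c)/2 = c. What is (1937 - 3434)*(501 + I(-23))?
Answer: -741015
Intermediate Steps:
B(o, c) = 2*c
I(G) = -6 (I(G) = 2*(-3) = -6)
(1937 - 3434)*(501 + I(-23)) = (1937 - 3434)*(501 - 6) = -1497*495 = -741015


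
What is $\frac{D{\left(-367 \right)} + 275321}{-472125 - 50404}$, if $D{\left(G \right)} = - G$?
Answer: $- \frac{39384}{74647} \approx -0.5276$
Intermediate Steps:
$\frac{D{\left(-367 \right)} + 275321}{-472125 - 50404} = \frac{\left(-1\right) \left(-367\right) + 275321}{-472125 - 50404} = \frac{367 + 275321}{-522529} = 275688 \left(- \frac{1}{522529}\right) = - \frac{39384}{74647}$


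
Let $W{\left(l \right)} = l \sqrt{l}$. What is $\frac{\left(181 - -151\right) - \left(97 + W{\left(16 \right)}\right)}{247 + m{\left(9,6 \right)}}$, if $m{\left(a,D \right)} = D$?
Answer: $\frac{171}{253} \approx 0.67589$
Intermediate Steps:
$W{\left(l \right)} = l^{\frac{3}{2}}$
$\frac{\left(181 - -151\right) - \left(97 + W{\left(16 \right)}\right)}{247 + m{\left(9,6 \right)}} = \frac{\left(181 - -151\right) - \left(97 + 16^{\frac{3}{2}}\right)}{247 + 6} = \frac{\left(181 + 151\right) - 161}{253} = \left(332 - 161\right) \frac{1}{253} = 171 \cdot \frac{1}{253} = \frac{171}{253}$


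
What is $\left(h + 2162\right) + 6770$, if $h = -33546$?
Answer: $-24614$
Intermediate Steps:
$\left(h + 2162\right) + 6770 = \left(-33546 + 2162\right) + 6770 = -31384 + 6770 = -24614$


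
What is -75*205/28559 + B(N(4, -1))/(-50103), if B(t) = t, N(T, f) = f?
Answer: -770305066/1430891577 ≈ -0.53834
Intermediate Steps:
-75*205/28559 + B(N(4, -1))/(-50103) = -75*205/28559 - 1/(-50103) = -15375*1/28559 - 1*(-1/50103) = -15375/28559 + 1/50103 = -770305066/1430891577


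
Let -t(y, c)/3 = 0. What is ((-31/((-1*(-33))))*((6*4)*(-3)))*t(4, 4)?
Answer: 0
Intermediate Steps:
t(y, c) = 0 (t(y, c) = -3*0 = 0)
((-31/((-1*(-33))))*((6*4)*(-3)))*t(4, 4) = ((-31/((-1*(-33))))*((6*4)*(-3)))*0 = ((-31/33)*(24*(-3)))*0 = (-31*1/33*(-72))*0 = -31/33*(-72)*0 = (744/11)*0 = 0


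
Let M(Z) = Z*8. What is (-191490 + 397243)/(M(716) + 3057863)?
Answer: 205753/3063591 ≈ 0.067161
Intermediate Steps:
M(Z) = 8*Z
(-191490 + 397243)/(M(716) + 3057863) = (-191490 + 397243)/(8*716 + 3057863) = 205753/(5728 + 3057863) = 205753/3063591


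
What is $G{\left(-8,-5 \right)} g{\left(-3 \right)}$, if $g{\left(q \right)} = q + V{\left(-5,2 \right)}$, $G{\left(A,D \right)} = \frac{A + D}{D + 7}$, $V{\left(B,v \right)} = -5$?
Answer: $52$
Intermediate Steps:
$G{\left(A,D \right)} = \frac{A + D}{7 + D}$
$g{\left(q \right)} = -5 + q$ ($g{\left(q \right)} = q - 5 = -5 + q$)
$G{\left(-8,-5 \right)} g{\left(-3 \right)} = \frac{-8 - 5}{7 - 5} \left(-5 - 3\right) = \frac{1}{2} \left(-13\right) \left(-8\right) = \left(- \frac{13}{2}\right) \left(-8\right) = 52$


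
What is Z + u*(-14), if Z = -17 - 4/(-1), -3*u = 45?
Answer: 197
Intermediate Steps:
u = -15 (u = -1/3*45 = -15)
Z = -13 (Z = -17 - 4*(-1) = -17 + 4 = -13)
Z + u*(-14) = -13 - 15*(-14) = -13 + 210 = 197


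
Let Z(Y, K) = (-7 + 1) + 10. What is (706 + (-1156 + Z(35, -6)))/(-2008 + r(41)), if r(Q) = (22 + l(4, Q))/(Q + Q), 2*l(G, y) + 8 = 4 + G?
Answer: 18286/82317 ≈ 0.22214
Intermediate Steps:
l(G, y) = -2 + G/2 (l(G, y) = -4 + (4 + G)/2 = -4 + (2 + G/2) = -2 + G/2)
Z(Y, K) = 4 (Z(Y, K) = -6 + 10 = 4)
r(Q) = 11/Q (r(Q) = (22 + (-2 + (½)*4))/(Q + Q) = (22 + (-2 + 2))/((2*Q)) = (22 + 0)*(1/(2*Q)) = 22*(1/(2*Q)) = 11/Q)
(706 + (-1156 + Z(35, -6)))/(-2008 + r(41)) = (706 + (-1156 + 4))/(-2008 + 11/41) = (706 - 1152)/(-2008 + 11*(1/41)) = -446/(-2008 + 11/41) = -446/(-82317/41) = -446*(-41/82317) = 18286/82317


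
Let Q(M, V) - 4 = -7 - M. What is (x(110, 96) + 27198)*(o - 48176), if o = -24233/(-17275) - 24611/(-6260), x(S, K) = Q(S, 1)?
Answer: -5643699337797943/4325660 ≈ -1.3047e+9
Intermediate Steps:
Q(M, V) = -3 - M (Q(M, V) = 4 + (-7 - M) = -3 - M)
x(S, K) = -3 - S
o = 115370721/21628300 (o = -24233*(-1/17275) - 24611*(-1/6260) = 24233/17275 + 24611/6260 = 115370721/21628300 ≈ 5.3343)
(x(110, 96) + 27198)*(o - 48176) = ((-3 - 1*110) + 27198)*(115370721/21628300 - 48176) = ((-3 - 110) + 27198)*(-1041849610079/21628300) = (-113 + 27198)*(-1041849610079/21628300) = 27085*(-1041849610079/21628300) = -5643699337797943/4325660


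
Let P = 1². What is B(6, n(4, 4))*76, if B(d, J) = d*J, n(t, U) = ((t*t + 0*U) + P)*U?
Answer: 31008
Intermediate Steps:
P = 1
n(t, U) = U*(1 + t²) (n(t, U) = ((t*t + 0*U) + 1)*U = ((t² + 0) + 1)*U = (t² + 1)*U = (1 + t²)*U = U*(1 + t²))
B(d, J) = J*d
B(6, n(4, 4))*76 = ((4*(1 + 4²))*6)*76 = ((4*(1 + 16))*6)*76 = ((4*17)*6)*76 = (68*6)*76 = 408*76 = 31008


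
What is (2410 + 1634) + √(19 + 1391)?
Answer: 4044 + √1410 ≈ 4081.6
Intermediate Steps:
(2410 + 1634) + √(19 + 1391) = 4044 + √1410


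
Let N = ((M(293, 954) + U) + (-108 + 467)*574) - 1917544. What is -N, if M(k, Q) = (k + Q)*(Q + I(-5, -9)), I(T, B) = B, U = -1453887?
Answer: 1986950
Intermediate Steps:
M(k, Q) = (-9 + Q)*(Q + k) (M(k, Q) = (k + Q)*(Q - 9) = (Q + k)*(-9 + Q) = (-9 + Q)*(Q + k))
N = -1986950 (N = (((954² - 9*954 - 9*293 + 954*293) - 1453887) + (-108 + 467)*574) - 1917544 = (((910116 - 8586 - 2637 + 279522) - 1453887) + 359*574) - 1917544 = ((1178415 - 1453887) + 206066) - 1917544 = (-275472 + 206066) - 1917544 = -69406 - 1917544 = -1986950)
-N = -1*(-1986950) = 1986950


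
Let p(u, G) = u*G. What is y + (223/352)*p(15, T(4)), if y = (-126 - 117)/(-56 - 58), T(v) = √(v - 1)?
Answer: 81/38 + 3345*√3/352 ≈ 18.591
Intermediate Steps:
T(v) = √(-1 + v)
y = 81/38 (y = -243/(-114) = -243*(-1/114) = 81/38 ≈ 2.1316)
p(u, G) = G*u
y + (223/352)*p(15, T(4)) = 81/38 + (223/352)*(√(-1 + 4)*15) = 81/38 + (223*(1/352))*(√3*15) = 81/38 + 223*(15*√3)/352 = 81/38 + 3345*√3/352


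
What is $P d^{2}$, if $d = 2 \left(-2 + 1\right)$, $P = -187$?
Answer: $-748$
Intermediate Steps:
$d = -2$ ($d = 2 \left(-1\right) = -2$)
$P d^{2} = - 187 \left(-2\right)^{2} = \left(-187\right) 4 = -748$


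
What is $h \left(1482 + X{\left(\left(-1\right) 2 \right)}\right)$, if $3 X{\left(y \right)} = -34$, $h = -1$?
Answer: $- \frac{4412}{3} \approx -1470.7$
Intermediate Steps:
$X{\left(y \right)} = - \frac{34}{3}$ ($X{\left(y \right)} = \frac{1}{3} \left(-34\right) = - \frac{34}{3}$)
$h \left(1482 + X{\left(\left(-1\right) 2 \right)}\right) = - (1482 - \frac{34}{3}) = \left(-1\right) \frac{4412}{3} = - \frac{4412}{3}$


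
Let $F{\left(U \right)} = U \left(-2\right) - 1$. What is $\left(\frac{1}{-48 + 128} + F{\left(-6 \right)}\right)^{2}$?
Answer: $\frac{776161}{6400} \approx 121.28$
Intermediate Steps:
$F{\left(U \right)} = -1 - 2 U$ ($F{\left(U \right)} = - 2 U - 1 = -1 - 2 U$)
$\left(\frac{1}{-48 + 128} + F{\left(-6 \right)}\right)^{2} = \left(\frac{1}{-48 + 128} - -11\right)^{2} = \left(\frac{1}{80} + \left(-1 + 12\right)\right)^{2} = \left(\frac{1}{80} + 11\right)^{2} = \left(\frac{881}{80}\right)^{2} = \frac{776161}{6400}$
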